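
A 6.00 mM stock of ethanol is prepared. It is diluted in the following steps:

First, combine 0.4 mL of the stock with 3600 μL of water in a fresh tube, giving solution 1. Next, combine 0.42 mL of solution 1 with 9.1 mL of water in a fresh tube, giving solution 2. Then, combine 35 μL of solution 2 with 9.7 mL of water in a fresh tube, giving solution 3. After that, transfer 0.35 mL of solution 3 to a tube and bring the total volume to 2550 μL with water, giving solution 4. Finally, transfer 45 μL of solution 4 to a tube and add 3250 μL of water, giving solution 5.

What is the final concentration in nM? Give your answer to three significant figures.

0.178 nM

Step 1: 0.4 mL + 3600 μL = 4 mL total → factor 4/0.4 = 10
Step 2: 0.42 mL + 9.1 mL = 9.52 mL total → factor 9.52/0.42 = 22.667
Step 3: 35 μL + 9.7 mL = 9735 μL total → factor 9735/35 = 278.14
Step 4: 0.35 mL brought to 2550 μL → factor 2.55/0.35 = 7.2857
Step 5: 45 μL + 3250 μL = 3295 μL total → factor 3295/45 = 73.222
Overall dilution factor = 10 × 22.667 × 278.14 × 7.2857 × 73.222 = 3.3633 × 10^7
Final = 6.00 mM / 3.3633 × 10^7 = 1.784 × 10^-7 mM = 0.178 nM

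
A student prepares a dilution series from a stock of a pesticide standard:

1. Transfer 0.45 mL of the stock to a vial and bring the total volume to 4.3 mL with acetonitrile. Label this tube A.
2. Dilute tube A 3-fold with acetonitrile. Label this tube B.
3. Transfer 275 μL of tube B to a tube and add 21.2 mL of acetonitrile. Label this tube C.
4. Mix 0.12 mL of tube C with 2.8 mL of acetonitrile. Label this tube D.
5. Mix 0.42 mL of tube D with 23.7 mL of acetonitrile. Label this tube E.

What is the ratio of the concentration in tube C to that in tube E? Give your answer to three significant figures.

Step 1: 0.45 mL brought to 4.3 mL → factor 4.3/0.45 = 9.5556
Step 2: 3-fold → factor 3
Step 3: 275 μL + 21.2 mL = 21475 μL total → factor 21475/275 = 78.091
Step 4: 0.12 mL + 2.8 mL = 2.92 mL total → factor 2.92/0.12 = 24.333
Step 5: 0.42 mL + 23.7 mL = 24.12 mL total → factor 24.12/0.42 = 57.429
Dilution factor to tube C = 2238.6; to tube E = 3.1283 × 10^6
[tube C]/[tube E] = (factor to tube E)/(factor to tube C) = 3.1283 × 10^6/2238.6 = 1.40 × 10^3

1.40 × 10^3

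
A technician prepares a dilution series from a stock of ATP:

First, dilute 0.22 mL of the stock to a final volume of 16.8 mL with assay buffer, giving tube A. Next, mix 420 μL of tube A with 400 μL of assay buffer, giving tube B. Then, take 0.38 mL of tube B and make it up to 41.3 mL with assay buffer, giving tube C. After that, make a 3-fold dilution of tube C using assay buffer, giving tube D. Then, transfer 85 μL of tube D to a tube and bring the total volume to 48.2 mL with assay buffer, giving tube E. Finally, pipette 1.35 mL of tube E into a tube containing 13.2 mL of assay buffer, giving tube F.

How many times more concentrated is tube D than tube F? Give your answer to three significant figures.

6.11 × 10^3

Step 1: 0.22 mL brought to 16.8 mL → factor 16.8/0.22 = 76.364
Step 2: 420 μL + 400 μL = 820 μL total → factor 820/420 = 1.9524
Step 3: 0.38 mL brought to 41.3 mL → factor 41.3/0.38 = 108.68
Step 4: 3-fold → factor 3
Step 5: 85 μL brought to 48.2 mL → factor 48200/85 = 567.06
Step 6: 1.35 mL + 13.2 mL = 14.55 mL total → factor 14.55/1.35 = 10.778
Dilution factor to tube D = 48611; to tube F = 2.971 × 10^8
[tube D]/[tube F] = (factor to tube F)/(factor to tube D) = 2.971 × 10^8/48611 = 6.11 × 10^3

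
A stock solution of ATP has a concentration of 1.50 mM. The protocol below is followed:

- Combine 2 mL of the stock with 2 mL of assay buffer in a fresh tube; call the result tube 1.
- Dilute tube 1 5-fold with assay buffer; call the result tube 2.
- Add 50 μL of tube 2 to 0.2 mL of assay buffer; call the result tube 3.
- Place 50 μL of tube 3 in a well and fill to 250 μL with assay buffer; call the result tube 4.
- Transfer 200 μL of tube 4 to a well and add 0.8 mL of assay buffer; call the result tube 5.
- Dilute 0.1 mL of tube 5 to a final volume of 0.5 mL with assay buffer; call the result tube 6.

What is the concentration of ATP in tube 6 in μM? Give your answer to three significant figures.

Step 1: 2 mL + 2 mL = 4 mL total → factor 4/2 = 2
Step 2: 5-fold → factor 5
Step 3: 50 μL + 0.2 mL = 250 μL total → factor 250/50 = 5
Step 4: 50 μL brought to 250 μL → factor 250/50 = 5
Step 5: 200 μL + 0.8 mL = 1000 μL total → factor 1000/200 = 5
Step 6: 0.1 mL brought to 0.5 mL → factor 0.5/0.1 = 5
Overall dilution factor = 2 × 5 × 5 × 5 × 5 × 5 = 6250
Final = 1.50 mM / 6250 = 0.0002400 mM = 0.240 μM

0.240 μM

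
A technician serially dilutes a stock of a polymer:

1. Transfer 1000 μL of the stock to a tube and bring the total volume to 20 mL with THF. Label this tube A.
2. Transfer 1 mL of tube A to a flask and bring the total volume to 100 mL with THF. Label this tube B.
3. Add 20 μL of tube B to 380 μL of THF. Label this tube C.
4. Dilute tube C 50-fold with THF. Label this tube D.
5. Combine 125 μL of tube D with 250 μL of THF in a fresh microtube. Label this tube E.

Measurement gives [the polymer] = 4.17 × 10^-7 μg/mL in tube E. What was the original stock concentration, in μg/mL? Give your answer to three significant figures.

Step 1: 1000 μL brought to 20 mL → factor 20000/1000 = 20
Step 2: 1 mL brought to 100 mL → factor 100/1 = 100
Step 3: 20 μL + 380 μL = 400 μL total → factor 400/20 = 20
Step 4: 50-fold → factor 50
Step 5: 125 μL + 250 μL = 375 μL total → factor 375/125 = 3
Overall dilution factor = 20 × 100 × 20 × 50 × 3 = 6 × 10^6
Stock = 4.17 × 10^-7 μg/mL × 6 × 10^6 = 2.50 μg/mL

2.50 μg/mL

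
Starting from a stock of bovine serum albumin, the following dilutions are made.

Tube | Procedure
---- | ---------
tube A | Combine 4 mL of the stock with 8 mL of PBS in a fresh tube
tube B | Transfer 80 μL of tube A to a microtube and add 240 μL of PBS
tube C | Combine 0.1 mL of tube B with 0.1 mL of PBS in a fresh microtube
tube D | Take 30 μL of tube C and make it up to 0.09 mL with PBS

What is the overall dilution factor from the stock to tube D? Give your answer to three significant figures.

Step 1: 4 mL + 8 mL = 12 mL total → factor 12/4 = 3
Step 2: 80 μL + 240 μL = 320 μL total → factor 320/80 = 4
Step 3: 0.1 mL + 0.1 mL = 0.2 mL total → factor 0.2/0.1 = 2
Step 4: 30 μL brought to 0.09 mL → factor 90/30 = 3
Overall dilution factor = 3 × 4 × 2 × 3 = 72

72.0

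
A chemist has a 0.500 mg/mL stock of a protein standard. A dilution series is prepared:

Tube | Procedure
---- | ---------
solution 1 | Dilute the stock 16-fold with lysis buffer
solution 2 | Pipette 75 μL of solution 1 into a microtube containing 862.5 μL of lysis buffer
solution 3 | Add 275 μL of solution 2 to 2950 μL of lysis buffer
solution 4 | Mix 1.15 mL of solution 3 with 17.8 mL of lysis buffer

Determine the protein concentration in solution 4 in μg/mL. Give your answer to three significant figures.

0.0129 μg/mL

Step 1: 16-fold → factor 16
Step 2: 75 μL + 862.5 μL = 937.5 μL total → factor 937.5/75 = 12.5
Step 3: 275 μL + 2950 μL = 3225 μL total → factor 3225/275 = 11.727
Step 4: 1.15 mL + 17.8 mL = 18.95 mL total → factor 18.95/1.15 = 16.478
Overall dilution factor = 16 × 12.5 × 11.727 × 16.478 = 38649
Final = 0.500 mg/mL / 38649 = 1.294 × 10^-5 mg/mL = 0.0129 μg/mL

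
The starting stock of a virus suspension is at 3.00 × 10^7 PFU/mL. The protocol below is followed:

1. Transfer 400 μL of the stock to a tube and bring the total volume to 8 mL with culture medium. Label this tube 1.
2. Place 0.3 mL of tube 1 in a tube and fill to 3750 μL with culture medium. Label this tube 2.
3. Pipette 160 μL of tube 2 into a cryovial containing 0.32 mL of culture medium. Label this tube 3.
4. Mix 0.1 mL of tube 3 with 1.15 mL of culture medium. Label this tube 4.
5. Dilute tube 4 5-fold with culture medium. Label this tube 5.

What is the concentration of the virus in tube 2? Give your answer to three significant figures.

Step 1: 400 μL brought to 8 mL → factor 8000/400 = 20
Step 2: 0.3 mL brought to 3750 μL → factor 3.75/0.3 = 12.5
Dilution factor through tube 2 = 20 × 12.5 = 250
[tube 2] = 3.00 × 10^7 PFU/mL / 250 = 1.20 × 10^5 PFU/mL

1.20 × 10^5 PFU/mL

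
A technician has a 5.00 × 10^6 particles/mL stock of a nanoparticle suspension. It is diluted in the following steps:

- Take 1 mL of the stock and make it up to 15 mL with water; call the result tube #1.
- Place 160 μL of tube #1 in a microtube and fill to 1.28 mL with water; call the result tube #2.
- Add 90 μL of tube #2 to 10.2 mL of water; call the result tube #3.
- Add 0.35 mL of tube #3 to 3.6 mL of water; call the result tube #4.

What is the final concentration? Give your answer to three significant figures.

32.3 particles/mL

Step 1: 1 mL brought to 15 mL → factor 15/1 = 15
Step 2: 160 μL brought to 1.28 mL → factor 1280/160 = 8
Step 3: 90 μL + 10.2 mL = 10290 μL total → factor 10290/90 = 114.33
Step 4: 0.35 mL + 3.6 mL = 3.95 mL total → factor 3.95/0.35 = 11.286
Overall dilution factor = 15 × 8 × 114.33 × 11.286 = 1.5484 × 10^5
Final = 5.00 × 10^6 particles/mL / 1.5484 × 10^5 = 32.3 particles/mL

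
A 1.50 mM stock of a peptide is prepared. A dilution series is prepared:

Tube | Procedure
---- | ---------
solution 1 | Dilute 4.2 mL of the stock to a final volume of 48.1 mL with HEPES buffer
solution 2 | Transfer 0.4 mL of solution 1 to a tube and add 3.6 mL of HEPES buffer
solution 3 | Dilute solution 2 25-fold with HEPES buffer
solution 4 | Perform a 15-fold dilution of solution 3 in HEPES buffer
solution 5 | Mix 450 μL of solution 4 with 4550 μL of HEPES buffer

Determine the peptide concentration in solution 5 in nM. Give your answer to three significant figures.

Step 1: 4.2 mL brought to 48.1 mL → factor 48.1/4.2 = 11.452
Step 2: 0.4 mL + 3.6 mL = 4 mL total → factor 4/0.4 = 10
Step 3: 25-fold → factor 25
Step 4: 15-fold → factor 15
Step 5: 450 μL + 4550 μL = 5000 μL total → factor 5000/450 = 11.111
Overall dilution factor = 11.452 × 10 × 25 × 15 × 11.111 = 4.7718 × 10^5
Final = 1.50 mM / 4.7718 × 10^5 = 3.143 × 10^-6 mM = 3.14 nM

3.14 nM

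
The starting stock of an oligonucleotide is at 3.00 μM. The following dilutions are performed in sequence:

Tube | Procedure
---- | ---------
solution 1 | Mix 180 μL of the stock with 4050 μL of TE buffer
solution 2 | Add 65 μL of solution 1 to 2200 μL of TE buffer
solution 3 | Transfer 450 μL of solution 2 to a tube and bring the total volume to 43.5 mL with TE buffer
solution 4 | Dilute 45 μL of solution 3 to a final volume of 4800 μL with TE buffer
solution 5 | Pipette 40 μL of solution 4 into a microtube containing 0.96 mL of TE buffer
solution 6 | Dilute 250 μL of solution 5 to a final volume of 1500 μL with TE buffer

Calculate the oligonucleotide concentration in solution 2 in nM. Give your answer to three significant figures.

Step 1: 180 μL + 4050 μL = 4230 μL total → factor 4230/180 = 23.5
Step 2: 65 μL + 2200 μL = 2265 μL total → factor 2265/65 = 34.846
Dilution factor through solution 2 = 23.5 × 34.846 = 818.88
[solution 2] = 3.00 μM / 818.88 = 0.003664 μM = 3.66 nM

3.66 nM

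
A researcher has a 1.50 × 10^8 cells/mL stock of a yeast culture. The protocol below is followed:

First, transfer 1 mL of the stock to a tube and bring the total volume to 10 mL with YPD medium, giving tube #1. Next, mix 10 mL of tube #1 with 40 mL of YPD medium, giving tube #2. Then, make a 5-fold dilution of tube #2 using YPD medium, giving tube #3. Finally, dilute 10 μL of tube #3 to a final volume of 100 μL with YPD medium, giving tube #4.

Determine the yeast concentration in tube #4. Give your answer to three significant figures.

6.00 × 10^4 cells/mL

Step 1: 1 mL brought to 10 mL → factor 10/1 = 10
Step 2: 10 mL + 40 mL = 50 mL total → factor 50/10 = 5
Step 3: 5-fold → factor 5
Step 4: 10 μL brought to 100 μL → factor 100/10 = 10
Overall dilution factor = 10 × 5 × 5 × 10 = 2500
Final = 1.50 × 10^8 cells/mL / 2500 = 6.00 × 10^4 cells/mL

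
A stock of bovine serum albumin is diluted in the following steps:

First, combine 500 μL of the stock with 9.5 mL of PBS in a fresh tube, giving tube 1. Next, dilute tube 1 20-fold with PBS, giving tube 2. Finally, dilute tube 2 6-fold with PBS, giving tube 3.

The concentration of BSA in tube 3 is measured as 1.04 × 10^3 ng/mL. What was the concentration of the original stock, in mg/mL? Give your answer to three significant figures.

2.50 mg/mL

Step 1: 500 μL + 9.5 mL = 10000 μL total → factor 10000/500 = 20
Step 2: 20-fold → factor 20
Step 3: 6-fold → factor 6
Overall dilution factor = 20 × 20 × 6 = 2400
Stock = 1.04 × 10^3 ng/mL × 2400 = 2.496 × 10^6 ng/mL = 2.50 mg/mL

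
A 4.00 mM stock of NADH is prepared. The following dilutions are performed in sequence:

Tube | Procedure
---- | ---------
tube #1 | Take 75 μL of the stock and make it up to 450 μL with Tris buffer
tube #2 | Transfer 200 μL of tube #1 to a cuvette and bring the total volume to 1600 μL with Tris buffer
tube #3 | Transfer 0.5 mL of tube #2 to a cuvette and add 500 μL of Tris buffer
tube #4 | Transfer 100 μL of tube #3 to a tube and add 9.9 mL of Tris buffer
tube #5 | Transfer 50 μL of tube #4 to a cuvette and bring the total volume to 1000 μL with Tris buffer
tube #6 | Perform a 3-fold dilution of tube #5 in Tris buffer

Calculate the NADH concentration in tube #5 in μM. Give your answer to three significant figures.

0.0208 μM

Step 1: 75 μL brought to 450 μL → factor 450/75 = 6
Step 2: 200 μL brought to 1600 μL → factor 1600/200 = 8
Step 3: 0.5 mL + 500 μL = 1 mL total → factor 1/0.5 = 2
Step 4: 100 μL + 9.9 mL = 10000 μL total → factor 10000/100 = 100
Step 5: 50 μL brought to 1000 μL → factor 1000/50 = 20
Dilution factor through tube #5 = 6 × 8 × 2 × 100 × 20 = 1.92 × 10^5
[tube #5] = 4.00 mM / 1.92 × 10^5 = 2.083 × 10^-5 mM = 0.0208 μM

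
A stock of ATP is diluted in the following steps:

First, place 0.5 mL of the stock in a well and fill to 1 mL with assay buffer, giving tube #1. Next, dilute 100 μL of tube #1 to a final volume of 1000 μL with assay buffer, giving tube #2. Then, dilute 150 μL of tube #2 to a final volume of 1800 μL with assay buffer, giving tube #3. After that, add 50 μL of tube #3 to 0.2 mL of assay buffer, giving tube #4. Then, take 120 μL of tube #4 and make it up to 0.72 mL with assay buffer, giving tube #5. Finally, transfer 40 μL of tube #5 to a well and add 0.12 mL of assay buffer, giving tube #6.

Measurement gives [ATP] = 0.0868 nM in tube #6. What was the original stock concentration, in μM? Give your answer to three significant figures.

Step 1: 0.5 mL brought to 1 mL → factor 1/0.5 = 2
Step 2: 100 μL brought to 1000 μL → factor 1000/100 = 10
Step 3: 150 μL brought to 1800 μL → factor 1800/150 = 12
Step 4: 50 μL + 0.2 mL = 250 μL total → factor 250/50 = 5
Step 5: 120 μL brought to 0.72 mL → factor 720/120 = 6
Step 6: 40 μL + 0.12 mL = 160 μL total → factor 160/40 = 4
Overall dilution factor = 2 × 10 × 12 × 5 × 6 × 4 = 28800
Stock = 0.0868 nM × 28800 = 2500 nM = 2.50 μM

2.50 μM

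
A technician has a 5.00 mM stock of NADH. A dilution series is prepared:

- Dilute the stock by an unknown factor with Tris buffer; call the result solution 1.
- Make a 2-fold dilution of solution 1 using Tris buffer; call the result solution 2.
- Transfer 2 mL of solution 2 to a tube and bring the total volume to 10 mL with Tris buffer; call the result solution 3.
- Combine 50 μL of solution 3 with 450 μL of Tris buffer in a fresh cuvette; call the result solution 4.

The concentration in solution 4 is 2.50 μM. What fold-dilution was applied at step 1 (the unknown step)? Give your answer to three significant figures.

Step 1: unknown factor x
Step 2: 2-fold → factor 2
Step 3: 2 mL brought to 10 mL → factor 10/2 = 5
Step 4: 50 μL + 450 μL = 500 μL total → factor 500/50 = 10
Product of known-step factors = 100
Overall factor = 5.00 mM / (2.50 μM) = 2000
x = 2000 / 100 = 20.0

20.0-fold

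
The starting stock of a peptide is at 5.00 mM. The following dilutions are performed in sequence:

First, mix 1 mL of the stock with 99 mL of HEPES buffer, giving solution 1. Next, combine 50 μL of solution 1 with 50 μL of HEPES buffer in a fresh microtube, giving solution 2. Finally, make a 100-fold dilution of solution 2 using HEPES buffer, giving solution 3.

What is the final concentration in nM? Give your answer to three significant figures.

Step 1: 1 mL + 99 mL = 100 mL total → factor 100/1 = 100
Step 2: 50 μL + 50 μL = 100 μL total → factor 100/50 = 2
Step 3: 100-fold → factor 100
Overall dilution factor = 100 × 2 × 100 = 20000
Final = 5.00 mM / 20000 = 0.0002500 mM = 250 nM

250 nM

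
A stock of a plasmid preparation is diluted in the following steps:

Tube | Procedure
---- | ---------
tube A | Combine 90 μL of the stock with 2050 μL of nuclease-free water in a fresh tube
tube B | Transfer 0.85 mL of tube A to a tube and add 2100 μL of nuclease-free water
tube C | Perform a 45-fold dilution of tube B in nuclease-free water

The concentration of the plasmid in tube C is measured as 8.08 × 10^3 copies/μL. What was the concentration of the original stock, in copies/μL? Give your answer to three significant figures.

Step 1: 90 μL + 2050 μL = 2140 μL total → factor 2140/90 = 23.778
Step 2: 0.85 mL + 2100 μL = 2.95 mL total → factor 2.95/0.85 = 3.4706
Step 3: 45-fold → factor 45
Overall dilution factor = 23.778 × 3.4706 × 45 = 3713.5
Stock = 8.08 × 10^3 copies/μL × 3713.5 = 3.00 × 10^7 copies/μL

3.00 × 10^7 copies/μL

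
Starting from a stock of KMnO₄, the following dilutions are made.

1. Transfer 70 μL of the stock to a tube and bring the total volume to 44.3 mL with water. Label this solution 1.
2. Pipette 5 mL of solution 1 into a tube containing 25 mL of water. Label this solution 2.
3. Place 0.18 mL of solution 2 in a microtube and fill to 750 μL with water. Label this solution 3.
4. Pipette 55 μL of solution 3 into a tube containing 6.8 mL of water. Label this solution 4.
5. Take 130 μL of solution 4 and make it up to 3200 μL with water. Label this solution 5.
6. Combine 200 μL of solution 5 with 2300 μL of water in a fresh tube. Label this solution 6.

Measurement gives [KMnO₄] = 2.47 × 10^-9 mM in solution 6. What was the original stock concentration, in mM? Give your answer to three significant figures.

1.50 mM

Step 1: 70 μL brought to 44.3 mL → factor 44300/70 = 632.86
Step 2: 5 mL + 25 mL = 30 mL total → factor 30/5 = 6
Step 3: 0.18 mL brought to 750 μL → factor 0.75/0.18 = 4.1667
Step 4: 55 μL + 6.8 mL = 6855 μL total → factor 6855/55 = 124.64
Step 5: 130 μL brought to 3200 μL → factor 3200/130 = 24.615
Step 6: 200 μL + 2300 μL = 2500 μL total → factor 2500/200 = 12.5
Overall dilution factor = 632.86 × 6 × 4.1667 × 124.64 × 24.615 × 12.5 = 6.0675 × 10^8
Stock = 2.47 × 10^-9 mM × 6.0675 × 10^8 = 1.50 mM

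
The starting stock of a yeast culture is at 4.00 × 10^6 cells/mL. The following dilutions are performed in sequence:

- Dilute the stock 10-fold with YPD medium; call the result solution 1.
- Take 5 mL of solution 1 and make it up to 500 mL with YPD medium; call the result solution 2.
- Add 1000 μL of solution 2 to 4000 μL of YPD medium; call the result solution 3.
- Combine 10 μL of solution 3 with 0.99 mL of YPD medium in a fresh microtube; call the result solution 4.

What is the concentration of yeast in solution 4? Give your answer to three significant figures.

8.00 cells/mL

Step 1: 10-fold → factor 10
Step 2: 5 mL brought to 500 mL → factor 500/5 = 100
Step 3: 1000 μL + 4000 μL = 5000 μL total → factor 5000/1000 = 5
Step 4: 10 μL + 0.99 mL = 1000 μL total → factor 1000/10 = 100
Overall dilution factor = 10 × 100 × 5 × 100 = 5 × 10^5
Final = 4.00 × 10^6 cells/mL / 5 × 10^5 = 8.00 cells/mL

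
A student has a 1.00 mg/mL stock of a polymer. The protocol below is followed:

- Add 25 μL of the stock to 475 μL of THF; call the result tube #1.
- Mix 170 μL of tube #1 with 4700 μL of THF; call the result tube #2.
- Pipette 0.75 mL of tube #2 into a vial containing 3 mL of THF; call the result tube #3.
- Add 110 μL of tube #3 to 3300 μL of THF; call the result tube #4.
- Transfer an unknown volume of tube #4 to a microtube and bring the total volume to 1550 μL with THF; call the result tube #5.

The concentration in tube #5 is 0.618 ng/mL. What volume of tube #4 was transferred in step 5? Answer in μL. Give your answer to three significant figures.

Step 1: 25 μL + 475 μL = 500 μL total → factor 500/25 = 20
Step 2: 170 μL + 4700 μL = 4870 μL total → factor 4870/170 = 28.647
Step 3: 0.75 mL + 3 mL = 3.75 mL total → factor 3.75/0.75 = 5
Step 4: 110 μL + 3300 μL = 3410 μL total → factor 3410/110 = 31
Step 5: v brought to 1550 μL → factor = 1550 μL/v
Product of known-step factors = 88806
Overall factor = 1.00 mg/mL / (0.618 ng/mL) = 1.6181 × 10^6
Step-5 factor = 1.6181 × 10^6 / 88806 = 18.221
v = 1550 μL / 18.221 = 85.1 μL

85.1 μL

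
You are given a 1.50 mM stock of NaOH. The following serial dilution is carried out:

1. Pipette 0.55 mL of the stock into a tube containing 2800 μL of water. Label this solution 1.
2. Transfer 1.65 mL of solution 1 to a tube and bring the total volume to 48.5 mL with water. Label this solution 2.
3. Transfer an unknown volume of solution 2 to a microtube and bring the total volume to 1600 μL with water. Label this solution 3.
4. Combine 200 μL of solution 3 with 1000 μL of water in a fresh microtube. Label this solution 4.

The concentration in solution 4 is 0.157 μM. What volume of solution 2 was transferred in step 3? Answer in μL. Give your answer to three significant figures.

180 μL

Step 1: 0.55 mL + 2800 μL = 3.35 mL total → factor 3.35/0.55 = 6.0909
Step 2: 1.65 mL brought to 48.5 mL → factor 48.5/1.65 = 29.394
Step 3: v brought to 1600 μL → factor = 1600 μL/v
Step 4: 200 μL + 1000 μL = 1200 μL total → factor 1200/200 = 6
Product of known-step factors = 1074.2
Overall factor = 1.50 mM / (0.157 μM) = 9554.1
Step-3 factor = 9554.1 / 1074.2 = 8.8941
v = 1600 μL / 8.8941 = 180 μL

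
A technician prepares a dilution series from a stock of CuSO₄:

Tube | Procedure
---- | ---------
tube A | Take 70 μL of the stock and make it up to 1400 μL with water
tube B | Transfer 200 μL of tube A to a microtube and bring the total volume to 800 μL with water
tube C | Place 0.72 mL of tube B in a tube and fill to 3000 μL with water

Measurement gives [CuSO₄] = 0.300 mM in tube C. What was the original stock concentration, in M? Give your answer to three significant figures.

0.100 M

Step 1: 70 μL brought to 1400 μL → factor 1400/70 = 20
Step 2: 200 μL brought to 800 μL → factor 800/200 = 4
Step 3: 0.72 mL brought to 3000 μL → factor 3/0.72 = 4.1667
Overall dilution factor = 20 × 4 × 4.1667 = 333.33
Stock = 0.300 mM × 333.33 = 100.0 mM = 0.100 M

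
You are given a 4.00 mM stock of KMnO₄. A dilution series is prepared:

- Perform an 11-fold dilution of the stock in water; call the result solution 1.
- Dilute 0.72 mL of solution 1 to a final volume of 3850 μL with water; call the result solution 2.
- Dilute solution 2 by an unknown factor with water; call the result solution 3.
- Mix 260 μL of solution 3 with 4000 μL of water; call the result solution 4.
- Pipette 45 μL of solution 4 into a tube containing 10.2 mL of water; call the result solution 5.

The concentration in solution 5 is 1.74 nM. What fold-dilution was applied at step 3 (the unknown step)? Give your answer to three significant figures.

10.5-fold

Step 1: 11-fold → factor 11
Step 2: 0.72 mL brought to 3850 μL → factor 3.85/0.72 = 5.3472
Step 3: unknown factor x
Step 4: 260 μL + 4000 μL = 4260 μL total → factor 4260/260 = 16.385
Step 5: 45 μL + 10.2 mL = 10245 μL total → factor 10245/45 = 227.67
Product of known-step factors = 2.1941 × 10^5
Overall factor = 4.00 mM / (1.74 nM) = 2.2989 × 10^6
x = 2.2989 × 10^6 / 2.1941 × 10^5 = 10.5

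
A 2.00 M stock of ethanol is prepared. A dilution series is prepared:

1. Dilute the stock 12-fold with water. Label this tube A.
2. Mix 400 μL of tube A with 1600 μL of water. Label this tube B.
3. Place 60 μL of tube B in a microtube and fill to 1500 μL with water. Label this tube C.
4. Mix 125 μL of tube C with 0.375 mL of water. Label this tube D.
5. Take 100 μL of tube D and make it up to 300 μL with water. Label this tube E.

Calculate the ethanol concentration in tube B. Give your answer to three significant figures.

Step 1: 12-fold → factor 12
Step 2: 400 μL + 1600 μL = 2000 μL total → factor 2000/400 = 5
Dilution factor through tube B = 12 × 5 = 60
[tube B] = 2.00 M / 60 = 0.0333 M

0.0333 M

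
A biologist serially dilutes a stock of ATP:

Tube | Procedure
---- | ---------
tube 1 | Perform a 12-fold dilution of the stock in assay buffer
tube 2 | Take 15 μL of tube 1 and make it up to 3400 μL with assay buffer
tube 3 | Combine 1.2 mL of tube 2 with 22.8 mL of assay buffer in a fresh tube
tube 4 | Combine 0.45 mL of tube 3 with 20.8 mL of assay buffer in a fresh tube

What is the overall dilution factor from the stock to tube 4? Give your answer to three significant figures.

2.57 × 10^6

Step 1: 12-fold → factor 12
Step 2: 15 μL brought to 3400 μL → factor 3400/15 = 226.67
Step 3: 1.2 mL + 22.8 mL = 24 mL total → factor 24/1.2 = 20
Step 4: 0.45 mL + 20.8 mL = 21.25 mL total → factor 21.25/0.45 = 47.222
Overall dilution factor = 12 × 226.67 × 20 × 47.222 = 2.5689 × 10^6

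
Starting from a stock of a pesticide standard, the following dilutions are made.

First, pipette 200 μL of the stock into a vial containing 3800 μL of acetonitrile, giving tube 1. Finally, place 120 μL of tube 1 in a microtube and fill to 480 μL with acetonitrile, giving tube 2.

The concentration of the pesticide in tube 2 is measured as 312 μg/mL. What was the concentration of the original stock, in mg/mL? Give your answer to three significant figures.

Step 1: 200 μL + 3800 μL = 4000 μL total → factor 4000/200 = 20
Step 2: 120 μL brought to 480 μL → factor 480/120 = 4
Overall dilution factor = 20 × 4 = 80
Stock = 312 μg/mL × 80 = 2.496 × 10^4 μg/mL = 25.0 mg/mL

25.0 mg/mL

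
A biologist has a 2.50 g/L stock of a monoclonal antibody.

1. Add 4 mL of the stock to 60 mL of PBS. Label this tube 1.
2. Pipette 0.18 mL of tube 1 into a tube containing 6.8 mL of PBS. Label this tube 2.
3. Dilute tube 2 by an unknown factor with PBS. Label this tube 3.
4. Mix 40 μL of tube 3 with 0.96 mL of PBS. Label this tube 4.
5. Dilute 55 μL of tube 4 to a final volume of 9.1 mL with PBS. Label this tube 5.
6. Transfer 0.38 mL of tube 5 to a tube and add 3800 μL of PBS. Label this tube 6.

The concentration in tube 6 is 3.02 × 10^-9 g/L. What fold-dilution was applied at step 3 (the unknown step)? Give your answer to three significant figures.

Step 1: 4 mL + 60 mL = 64 mL total → factor 64/4 = 16
Step 2: 0.18 mL + 6.8 mL = 6.98 mL total → factor 6.98/0.18 = 38.778
Step 3: unknown factor x
Step 4: 40 μL + 0.96 mL = 1000 μL total → factor 1000/40 = 25
Step 5: 55 μL brought to 9.1 mL → factor 9100/55 = 165.45
Step 6: 0.38 mL + 3800 μL = 4.18 mL total → factor 4.18/0.38 = 11
Product of known-step factors = 2.823 × 10^7
Overall factor = 2.50 g/L / (3.02 × 10^-9 g/L) = 8.2781 × 10^8
x = 8.2781 × 10^8 / 2.823 × 10^7 = 29.3

29.3-fold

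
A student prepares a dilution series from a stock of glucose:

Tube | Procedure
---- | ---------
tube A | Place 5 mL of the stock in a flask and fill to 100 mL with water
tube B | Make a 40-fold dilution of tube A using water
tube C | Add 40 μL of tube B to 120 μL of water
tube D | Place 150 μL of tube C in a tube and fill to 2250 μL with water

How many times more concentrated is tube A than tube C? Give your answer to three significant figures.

Step 1: 5 mL brought to 100 mL → factor 100/5 = 20
Step 2: 40-fold → factor 40
Step 3: 40 μL + 120 μL = 160 μL total → factor 160/40 = 4
Dilution factor to tube A = 20; to tube C = 3200
[tube A]/[tube C] = (factor to tube C)/(factor to tube A) = 3200/20 = 160

160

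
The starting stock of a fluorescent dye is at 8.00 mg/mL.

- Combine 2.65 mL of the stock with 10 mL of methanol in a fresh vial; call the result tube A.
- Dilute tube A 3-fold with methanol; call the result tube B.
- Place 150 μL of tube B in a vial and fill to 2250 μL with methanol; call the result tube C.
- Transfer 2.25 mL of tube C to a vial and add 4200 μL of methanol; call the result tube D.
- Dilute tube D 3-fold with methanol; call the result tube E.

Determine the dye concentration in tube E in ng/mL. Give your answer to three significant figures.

Step 1: 2.65 mL + 10 mL = 12.65 mL total → factor 12.65/2.65 = 4.7736
Step 2: 3-fold → factor 3
Step 3: 150 μL brought to 2250 μL → factor 2250/150 = 15
Step 4: 2.25 mL + 4200 μL = 6.45 mL total → factor 6.45/2.25 = 2.8667
Step 5: 3-fold → factor 3
Overall dilution factor = 4.7736 × 3 × 15 × 2.8667 × 3 = 1847.4
Final = 8.00 mg/mL / 1847.4 = 0.004330 mg/mL = 4.33 × 10^3 ng/mL

4.33 × 10^3 ng/mL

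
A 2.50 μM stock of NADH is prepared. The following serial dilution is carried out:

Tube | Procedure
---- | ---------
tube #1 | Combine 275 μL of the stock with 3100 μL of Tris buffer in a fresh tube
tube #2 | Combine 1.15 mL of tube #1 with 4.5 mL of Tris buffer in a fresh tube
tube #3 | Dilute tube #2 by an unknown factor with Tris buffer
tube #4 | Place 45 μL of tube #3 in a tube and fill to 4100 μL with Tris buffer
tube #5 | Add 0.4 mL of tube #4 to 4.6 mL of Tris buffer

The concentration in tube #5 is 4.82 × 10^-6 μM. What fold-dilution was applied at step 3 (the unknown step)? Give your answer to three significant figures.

Step 1: 275 μL + 3100 μL = 3375 μL total → factor 3375/275 = 12.273
Step 2: 1.15 mL + 4.5 mL = 5.65 mL total → factor 5.65/1.15 = 4.913
Step 3: unknown factor x
Step 4: 45 μL brought to 4100 μL → factor 4100/45 = 91.111
Step 5: 0.4 mL + 4.6 mL = 5 mL total → factor 5/0.4 = 12.5
Product of known-step factors = 68671
Overall factor = 2.50 μM / (4.82 × 10^-6 μM) = 5.1867 × 10^5
x = 5.1867 × 10^5 / 68671 = 7.55

7.55-fold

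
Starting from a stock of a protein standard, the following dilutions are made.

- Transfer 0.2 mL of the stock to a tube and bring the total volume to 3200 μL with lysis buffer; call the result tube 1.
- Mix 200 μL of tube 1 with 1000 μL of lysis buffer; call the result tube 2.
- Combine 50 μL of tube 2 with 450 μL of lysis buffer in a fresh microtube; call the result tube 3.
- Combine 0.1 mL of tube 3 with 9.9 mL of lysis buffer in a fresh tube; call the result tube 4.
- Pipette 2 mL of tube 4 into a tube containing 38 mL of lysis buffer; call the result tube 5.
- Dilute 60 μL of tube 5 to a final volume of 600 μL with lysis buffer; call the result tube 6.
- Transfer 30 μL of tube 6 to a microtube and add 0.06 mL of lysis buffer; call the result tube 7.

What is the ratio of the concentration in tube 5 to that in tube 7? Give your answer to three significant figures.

30.0

Step 1: 0.2 mL brought to 3200 μL → factor 3.2/0.2 = 16
Step 2: 200 μL + 1000 μL = 1200 μL total → factor 1200/200 = 6
Step 3: 50 μL + 450 μL = 500 μL total → factor 500/50 = 10
Step 4: 0.1 mL + 9.9 mL = 10 mL total → factor 10/0.1 = 100
Step 5: 2 mL + 38 mL = 40 mL total → factor 40/2 = 20
Step 6: 60 μL brought to 600 μL → factor 600/60 = 10
Step 7: 30 μL + 0.06 mL = 90 μL total → factor 90/30 = 3
Dilution factor to tube 5 = 1.92 × 10^6; to tube 7 = 5.76 × 10^7
[tube 5]/[tube 7] = (factor to tube 7)/(factor to tube 5) = 5.76 × 10^7/1.92 × 10^6 = 30.0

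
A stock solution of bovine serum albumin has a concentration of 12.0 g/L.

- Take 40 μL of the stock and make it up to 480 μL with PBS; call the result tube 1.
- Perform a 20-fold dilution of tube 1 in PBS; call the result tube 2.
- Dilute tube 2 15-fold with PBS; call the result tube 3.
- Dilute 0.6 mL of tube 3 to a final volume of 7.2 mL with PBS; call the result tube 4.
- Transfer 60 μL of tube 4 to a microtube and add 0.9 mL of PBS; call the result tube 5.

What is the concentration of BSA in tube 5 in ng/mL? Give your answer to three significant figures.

17.4 ng/mL

Step 1: 40 μL brought to 480 μL → factor 480/40 = 12
Step 2: 20-fold → factor 20
Step 3: 15-fold → factor 15
Step 4: 0.6 mL brought to 7.2 mL → factor 7.2/0.6 = 12
Step 5: 60 μL + 0.9 mL = 960 μL total → factor 960/60 = 16
Overall dilution factor = 12 × 20 × 15 × 12 × 16 = 6.912 × 10^5
Final = 12.0 g/L / 6.912 × 10^5 = 1.736 × 10^-5 g/L = 17.4 ng/mL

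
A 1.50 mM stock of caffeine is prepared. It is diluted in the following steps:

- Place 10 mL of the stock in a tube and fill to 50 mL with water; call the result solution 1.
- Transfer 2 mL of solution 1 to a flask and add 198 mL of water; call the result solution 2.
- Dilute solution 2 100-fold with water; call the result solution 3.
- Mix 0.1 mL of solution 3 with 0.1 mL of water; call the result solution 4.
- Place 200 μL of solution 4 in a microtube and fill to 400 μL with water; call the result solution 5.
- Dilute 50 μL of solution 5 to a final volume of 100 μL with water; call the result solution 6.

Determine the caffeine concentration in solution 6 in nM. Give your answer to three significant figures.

Step 1: 10 mL brought to 50 mL → factor 50/10 = 5
Step 2: 2 mL + 198 mL = 200 mL total → factor 200/2 = 100
Step 3: 100-fold → factor 100
Step 4: 0.1 mL + 0.1 mL = 0.2 mL total → factor 0.2/0.1 = 2
Step 5: 200 μL brought to 400 μL → factor 400/200 = 2
Step 6: 50 μL brought to 100 μL → factor 100/50 = 2
Overall dilution factor = 5 × 100 × 100 × 2 × 2 × 2 = 4 × 10^5
Final = 1.50 mM / 4 × 10^5 = 3.750 × 10^-6 mM = 3.75 nM

3.75 nM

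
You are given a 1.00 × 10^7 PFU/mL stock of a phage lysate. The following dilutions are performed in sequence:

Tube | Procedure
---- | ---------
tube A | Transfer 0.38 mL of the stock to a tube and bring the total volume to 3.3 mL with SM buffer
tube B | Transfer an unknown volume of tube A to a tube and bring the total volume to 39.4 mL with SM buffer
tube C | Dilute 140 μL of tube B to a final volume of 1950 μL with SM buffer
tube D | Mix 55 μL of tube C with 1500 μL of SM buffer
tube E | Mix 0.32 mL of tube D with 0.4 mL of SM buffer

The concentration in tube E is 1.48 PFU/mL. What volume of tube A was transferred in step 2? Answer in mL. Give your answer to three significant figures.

Step 1: 0.38 mL brought to 3.3 mL → factor 3.3/0.38 = 8.6842
Step 2: v brought to 39.4 mL → factor = 39.4 mL/v
Step 3: 140 μL brought to 1950 μL → factor 1950/140 = 13.929
Step 4: 55 μL + 1500 μL = 1555 μL total → factor 1555/55 = 28.273
Step 5: 0.32 mL + 0.4 mL = 0.72 mL total → factor 0.72/0.32 = 2.25
Product of known-step factors = 7694.6
Overall factor = 1.00 × 10^7 PFU/mL / (1.48 PFU/mL) = 6.7568 × 10^6
Step-2 factor = 6.7568 × 10^6 / 7694.6 = 878.11
v = 39.4 mL / 878.11 = 0.0449 mL

0.0449 mL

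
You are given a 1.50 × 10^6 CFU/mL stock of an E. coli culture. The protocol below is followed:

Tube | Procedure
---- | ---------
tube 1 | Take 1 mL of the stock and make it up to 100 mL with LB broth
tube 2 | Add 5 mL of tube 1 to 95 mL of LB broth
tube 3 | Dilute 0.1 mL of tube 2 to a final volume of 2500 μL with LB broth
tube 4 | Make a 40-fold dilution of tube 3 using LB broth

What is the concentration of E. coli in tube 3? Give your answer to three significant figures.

30.0 CFU/mL

Step 1: 1 mL brought to 100 mL → factor 100/1 = 100
Step 2: 5 mL + 95 mL = 100 mL total → factor 100/5 = 20
Step 3: 0.1 mL brought to 2500 μL → factor 2.5/0.1 = 25
Dilution factor through tube 3 = 100 × 20 × 25 = 50000
[tube 3] = 1.50 × 10^6 CFU/mL / 50000 = 30.0 CFU/mL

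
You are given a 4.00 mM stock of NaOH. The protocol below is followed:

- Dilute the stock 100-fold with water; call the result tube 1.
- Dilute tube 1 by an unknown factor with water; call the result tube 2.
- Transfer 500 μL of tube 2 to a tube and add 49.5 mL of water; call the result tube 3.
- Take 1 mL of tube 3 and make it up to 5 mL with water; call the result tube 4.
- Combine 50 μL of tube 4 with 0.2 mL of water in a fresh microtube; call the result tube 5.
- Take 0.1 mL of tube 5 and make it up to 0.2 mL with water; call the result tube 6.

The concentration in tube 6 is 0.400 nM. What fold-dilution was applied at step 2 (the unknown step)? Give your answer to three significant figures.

Step 1: 100-fold → factor 100
Step 2: unknown factor x
Step 3: 500 μL + 49.5 mL = 50000 μL total → factor 50000/500 = 100
Step 4: 1 mL brought to 5 mL → factor 5/1 = 5
Step 5: 50 μL + 0.2 mL = 250 μL total → factor 250/50 = 5
Step 6: 0.1 mL brought to 0.2 mL → factor 0.2/0.1 = 2
Product of known-step factors = 5 × 10^5
Overall factor = 4.00 mM / (0.400 nM) = 1 × 10^7
x = 1 × 10^7 / 5 × 10^5 = 20.0

20.0-fold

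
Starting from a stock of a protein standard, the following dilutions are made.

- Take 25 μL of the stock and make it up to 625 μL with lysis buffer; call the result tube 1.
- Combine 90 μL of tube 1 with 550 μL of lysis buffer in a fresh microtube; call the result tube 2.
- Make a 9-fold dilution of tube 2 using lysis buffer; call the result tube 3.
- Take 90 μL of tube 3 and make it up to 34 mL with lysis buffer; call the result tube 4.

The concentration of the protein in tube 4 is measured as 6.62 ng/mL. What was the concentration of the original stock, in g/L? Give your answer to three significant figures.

4.00 g/L

Step 1: 25 μL brought to 625 μL → factor 625/25 = 25
Step 2: 90 μL + 550 μL = 640 μL total → factor 640/90 = 7.1111
Step 3: 9-fold → factor 9
Step 4: 90 μL brought to 34 mL → factor 34000/90 = 377.78
Overall dilution factor = 25 × 7.1111 × 9 × 377.78 = 6.0444 × 10^5
Stock = 6.62 ng/mL × 6.0444 × 10^5 = 4.001 × 10^6 ng/mL = 4.00 g/L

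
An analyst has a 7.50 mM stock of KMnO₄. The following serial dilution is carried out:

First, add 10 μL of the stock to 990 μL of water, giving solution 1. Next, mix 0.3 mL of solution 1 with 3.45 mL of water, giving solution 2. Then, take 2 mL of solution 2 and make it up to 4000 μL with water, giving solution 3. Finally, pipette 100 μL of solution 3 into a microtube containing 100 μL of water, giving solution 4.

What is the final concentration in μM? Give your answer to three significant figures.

1.50 μM

Step 1: 10 μL + 990 μL = 1000 μL total → factor 1000/10 = 100
Step 2: 0.3 mL + 3.45 mL = 3.75 mL total → factor 3.75/0.3 = 12.5
Step 3: 2 mL brought to 4000 μL → factor 4/2 = 2
Step 4: 100 μL + 100 μL = 200 μL total → factor 200/100 = 2
Overall dilution factor = 100 × 12.5 × 2 × 2 = 5000
Final = 7.50 mM / 5000 = 0.001500 mM = 1.50 μM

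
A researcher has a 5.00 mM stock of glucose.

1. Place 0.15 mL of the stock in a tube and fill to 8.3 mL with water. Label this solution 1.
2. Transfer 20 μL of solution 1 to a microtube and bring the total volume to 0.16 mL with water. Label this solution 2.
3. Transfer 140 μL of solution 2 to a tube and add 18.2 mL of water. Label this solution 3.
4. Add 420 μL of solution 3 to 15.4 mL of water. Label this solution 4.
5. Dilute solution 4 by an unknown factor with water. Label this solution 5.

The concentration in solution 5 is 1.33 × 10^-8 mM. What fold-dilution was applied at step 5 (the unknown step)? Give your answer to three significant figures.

172-fold

Step 1: 0.15 mL brought to 8.3 mL → factor 8.3/0.15 = 55.333
Step 2: 20 μL brought to 0.16 mL → factor 160/20 = 8
Step 3: 140 μL + 18.2 mL = 18340 μL total → factor 18340/140 = 131
Step 4: 420 μL + 15.4 mL = 15820 μL total → factor 15820/420 = 37.667
Step 5: unknown factor x
Product of known-step factors = 2.1843 × 10^6
Overall factor = 5.00 mM / (1.33 × 10^-8 mM) = 3.7594 × 10^8
x = 3.7594 × 10^8 / 2.1843 × 10^6 = 172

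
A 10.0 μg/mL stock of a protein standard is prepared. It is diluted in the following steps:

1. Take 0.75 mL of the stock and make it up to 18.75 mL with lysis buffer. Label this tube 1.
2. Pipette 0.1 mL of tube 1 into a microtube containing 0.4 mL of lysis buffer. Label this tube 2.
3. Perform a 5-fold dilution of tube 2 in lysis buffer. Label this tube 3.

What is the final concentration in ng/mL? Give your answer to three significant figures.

16.0 ng/mL

Step 1: 0.75 mL brought to 18.75 mL → factor 18.75/0.75 = 25
Step 2: 0.1 mL + 0.4 mL = 0.5 mL total → factor 0.5/0.1 = 5
Step 3: 5-fold → factor 5
Overall dilution factor = 25 × 5 × 5 = 625
Final = 10.0 μg/mL / 625 = 0.01600 μg/mL = 16.0 ng/mL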